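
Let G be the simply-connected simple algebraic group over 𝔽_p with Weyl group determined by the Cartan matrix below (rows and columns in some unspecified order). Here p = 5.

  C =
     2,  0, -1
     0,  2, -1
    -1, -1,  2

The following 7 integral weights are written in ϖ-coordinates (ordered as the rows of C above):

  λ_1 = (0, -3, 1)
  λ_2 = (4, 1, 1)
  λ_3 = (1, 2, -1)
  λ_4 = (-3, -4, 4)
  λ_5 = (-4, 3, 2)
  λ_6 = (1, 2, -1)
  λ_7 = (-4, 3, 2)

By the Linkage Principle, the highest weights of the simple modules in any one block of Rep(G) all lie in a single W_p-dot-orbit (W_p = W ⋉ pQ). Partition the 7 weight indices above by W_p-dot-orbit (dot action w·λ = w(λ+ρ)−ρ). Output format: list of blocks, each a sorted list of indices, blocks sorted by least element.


Cartan matrix: type A_3 (|W|=24); un-permuting the 3 rows.

Folding the 7 weights λ_j+ρ into Ā_5 (reps in the given 3-coord order):

  λ_1 → (1, 2, 0) · λ_2 → (1, 2, 0) · λ_3 → (2, 3, 0) · λ_4 → (2, 3, 0) · λ_5 → (1, 2, 0) · λ_6 → (2, 3, 0) · λ_7 → (1, 2, 0)

Linkage partition of the 7 weights (2 classes, p=5):

[[1, 2, 5, 7], [3, 4, 6]]


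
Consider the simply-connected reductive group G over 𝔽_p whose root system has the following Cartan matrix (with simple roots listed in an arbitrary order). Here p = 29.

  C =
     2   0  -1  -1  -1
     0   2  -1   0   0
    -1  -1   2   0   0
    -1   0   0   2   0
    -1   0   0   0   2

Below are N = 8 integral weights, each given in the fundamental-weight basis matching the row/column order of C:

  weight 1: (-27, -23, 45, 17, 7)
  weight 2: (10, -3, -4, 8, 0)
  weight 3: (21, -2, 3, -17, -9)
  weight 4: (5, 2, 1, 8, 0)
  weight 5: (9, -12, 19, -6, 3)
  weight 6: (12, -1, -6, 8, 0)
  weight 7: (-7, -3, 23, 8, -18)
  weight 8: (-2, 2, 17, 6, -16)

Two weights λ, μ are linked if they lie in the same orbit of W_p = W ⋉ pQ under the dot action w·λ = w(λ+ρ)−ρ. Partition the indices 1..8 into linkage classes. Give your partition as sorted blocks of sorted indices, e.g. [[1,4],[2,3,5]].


D_5 Cartan matrix, 5 simple roots permuted; ρ=(1,1,1,1,1).

W_29-reps of the 8 weights in Ā_29 (same 5-coord order as C):

  [1] (6, 3, 2, 9, 1);  [2] (6, 3, 2, 9, 1);  [3] (2, 1, 1, 14, 6);  [4] (6, 3, 2, 9, 1);  [5] (4, 1, 5, 0, 1);  [6] (6, 3, 2, 9, 1);  [7] (2, 1, 1, 14, 6);  [8] (6, 3, 2, 9, 1)

These 8 weights hit 3 W_29-dot-orbits; sizes (5, 2, 1):

[[1, 2, 4, 6, 8], [3, 7], [5]]


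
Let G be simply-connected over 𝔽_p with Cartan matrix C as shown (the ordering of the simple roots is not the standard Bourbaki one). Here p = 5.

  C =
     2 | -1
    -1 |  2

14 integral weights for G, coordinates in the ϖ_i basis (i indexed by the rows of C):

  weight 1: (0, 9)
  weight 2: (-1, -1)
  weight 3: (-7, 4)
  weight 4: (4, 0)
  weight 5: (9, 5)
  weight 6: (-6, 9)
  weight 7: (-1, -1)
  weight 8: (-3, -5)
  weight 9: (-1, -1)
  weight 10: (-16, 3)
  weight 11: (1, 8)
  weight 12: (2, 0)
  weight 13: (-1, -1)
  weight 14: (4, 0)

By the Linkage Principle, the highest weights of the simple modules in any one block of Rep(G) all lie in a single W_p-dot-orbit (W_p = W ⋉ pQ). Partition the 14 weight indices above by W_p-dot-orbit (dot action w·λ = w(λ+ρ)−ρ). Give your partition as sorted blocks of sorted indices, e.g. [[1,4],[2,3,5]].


C ↔ A_2 under row/col permutation; |W(A_2)| = 6.

Ā_5 reps of the 14 weights (A_2, coords as presented):

  λ_1+ρ ↦ (4, 1) · λ_2+ρ ↦ (0, 0) · λ_3+ρ ↦ (4, 0) · λ_4+ρ ↦ (4, 0) · λ_5+ρ ↦ (4, 0) · λ_6+ρ ↦ (0, 0) · λ_7+ρ ↦ (0, 0) · λ_8+ρ ↦ (3, 1) · λ_9+ρ ↦ (0, 0) · λ_10+ρ ↦ (0, 4) · λ_11+ρ ↦ (3, 1) · λ_12+ρ ↦ (3, 1) · λ_13+ρ ↦ (0, 0) · λ_14+ρ ↦ (4, 0)

The 14 indices split into 5 linkage classes (same alcove rep ⇔ same W_5-dot-orbit):

[[1], [2, 6, 7, 9, 13], [3, 4, 5, 14], [8, 11, 12], [10]]


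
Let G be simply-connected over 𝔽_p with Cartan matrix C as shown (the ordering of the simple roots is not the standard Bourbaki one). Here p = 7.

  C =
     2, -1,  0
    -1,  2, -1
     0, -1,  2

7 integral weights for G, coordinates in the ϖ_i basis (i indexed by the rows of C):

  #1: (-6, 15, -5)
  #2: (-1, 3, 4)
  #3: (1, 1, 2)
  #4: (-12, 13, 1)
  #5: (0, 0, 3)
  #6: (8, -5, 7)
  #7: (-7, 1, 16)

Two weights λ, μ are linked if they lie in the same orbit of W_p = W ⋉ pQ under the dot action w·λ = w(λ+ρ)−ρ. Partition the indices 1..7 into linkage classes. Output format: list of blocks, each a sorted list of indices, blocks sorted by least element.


Root system A_3: the 3×3 matrix C matches after relabeling.

Each λ_j+ρ reduced to Ā_7; 3-tuples below use C's row order:

  λ_1+ρ ↦ (2, 2, 3);  λ_2+ρ ↦ (2, 2, 3);  λ_3+ρ ↦ (2, 2, 3);  λ_4+ρ ↦ (2, 2, 3);  λ_5+ρ ↦ (1, 1, 4);  λ_6+ρ ↦ (1, 1, 2);  λ_7+ρ ↦ (1, 1, 2)

Partition of {1..7} into 3 W_7-dot-orbits:

[[1, 2, 3, 4], [5], [6, 7]]


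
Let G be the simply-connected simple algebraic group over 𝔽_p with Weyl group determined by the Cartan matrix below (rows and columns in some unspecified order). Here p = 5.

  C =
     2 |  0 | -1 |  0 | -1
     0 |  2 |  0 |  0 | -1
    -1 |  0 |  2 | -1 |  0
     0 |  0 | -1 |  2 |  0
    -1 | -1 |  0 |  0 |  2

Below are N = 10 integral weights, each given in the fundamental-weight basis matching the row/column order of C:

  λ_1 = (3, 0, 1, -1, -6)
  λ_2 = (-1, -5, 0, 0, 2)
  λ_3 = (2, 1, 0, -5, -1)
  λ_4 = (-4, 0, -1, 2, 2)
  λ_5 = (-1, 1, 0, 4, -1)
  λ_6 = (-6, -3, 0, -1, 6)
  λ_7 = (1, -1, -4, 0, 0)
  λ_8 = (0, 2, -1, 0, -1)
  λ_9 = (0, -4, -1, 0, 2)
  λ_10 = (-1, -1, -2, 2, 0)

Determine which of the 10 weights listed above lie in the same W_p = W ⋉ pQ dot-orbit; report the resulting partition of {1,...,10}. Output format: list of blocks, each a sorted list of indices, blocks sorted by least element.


Root system A_5: the 5×5 matrix C matches after relabeling.

Ā_5 reps of the 10 weights (A_5, coords as presented):

  λ_1 → (1, 3, 0, 1, 0)
  λ_2 → (1, 3, 0, 1, 0)
  λ_3 → (0, 1, 3, 0, 0)
  λ_4 → (0, 1, 3, 0, 0)
  λ_5 → (1, 0, 0, 2, 0)
  λ_6 → (1, 0, 0, 2, 0)
  λ_7 → (1, 0, 0, 2, 0)
  λ_8 → (1, 3, 0, 1, 0)
  λ_9 → (1, 3, 0, 1, 0)
  λ_10 → (1, 0, 0, 2, 0)

3 distinct reps among the 10 weights ⇒ 3 W_5-linkage classes:

[[1, 2, 8, 9], [3, 4], [5, 6, 7, 10]]


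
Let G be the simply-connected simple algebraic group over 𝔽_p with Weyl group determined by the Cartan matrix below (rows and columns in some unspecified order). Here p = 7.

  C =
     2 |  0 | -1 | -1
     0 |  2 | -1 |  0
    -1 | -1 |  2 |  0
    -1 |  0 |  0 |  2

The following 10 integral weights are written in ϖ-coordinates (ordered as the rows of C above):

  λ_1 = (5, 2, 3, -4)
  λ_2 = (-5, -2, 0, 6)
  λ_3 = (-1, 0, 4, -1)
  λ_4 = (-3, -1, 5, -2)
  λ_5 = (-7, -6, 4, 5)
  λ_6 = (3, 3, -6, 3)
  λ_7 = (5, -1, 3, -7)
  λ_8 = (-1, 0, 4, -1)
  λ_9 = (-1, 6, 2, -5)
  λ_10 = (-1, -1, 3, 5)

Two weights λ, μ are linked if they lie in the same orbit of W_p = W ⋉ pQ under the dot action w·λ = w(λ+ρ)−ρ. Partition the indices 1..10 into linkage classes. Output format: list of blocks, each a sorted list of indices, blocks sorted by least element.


C ↔ A_4 under row/col permutation; |W(A_4)| = 120.

λ_j+ρ reflected into Ā_7 (⟨·,θ^∨⟩≤7); 4-tuples as given:

  λ_1+ρ ↦ (0, 3, 1, 3) · λ_2+ρ ↦ (0, 3, 1, 3) · λ_3+ρ ↦ (0, 1, 5, 0) · λ_4+ρ ↦ (1, 0, 3, 2) · λ_5+ρ ↦ (0, 1, 5, 0) · λ_6+ρ ↦ (1, 0, 3, 2) · λ_7+ρ ↦ (0, 3, 1, 3) · λ_8+ρ ↦ (0, 1, 5, 0) · λ_9+ρ ↦ (0, 3, 1, 3) · λ_10+ρ ↦ (0, 3, 1, 3)

Grouping the 10 weights by Ā_7-representative: 3 linkage classes.

[[1, 2, 7, 9, 10], [3, 5, 8], [4, 6]]


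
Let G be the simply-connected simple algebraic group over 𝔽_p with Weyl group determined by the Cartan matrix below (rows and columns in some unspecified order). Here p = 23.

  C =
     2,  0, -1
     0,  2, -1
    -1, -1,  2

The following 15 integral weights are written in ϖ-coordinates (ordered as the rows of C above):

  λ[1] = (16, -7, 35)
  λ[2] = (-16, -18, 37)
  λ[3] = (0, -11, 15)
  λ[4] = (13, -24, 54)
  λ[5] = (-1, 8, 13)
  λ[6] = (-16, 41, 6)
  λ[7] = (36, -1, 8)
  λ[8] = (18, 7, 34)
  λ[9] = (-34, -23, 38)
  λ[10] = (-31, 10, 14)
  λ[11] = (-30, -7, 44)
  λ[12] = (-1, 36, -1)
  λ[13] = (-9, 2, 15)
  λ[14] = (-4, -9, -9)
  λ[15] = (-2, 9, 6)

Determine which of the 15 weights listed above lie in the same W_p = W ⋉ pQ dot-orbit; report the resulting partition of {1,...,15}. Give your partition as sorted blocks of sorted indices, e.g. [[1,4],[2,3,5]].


Type A_3, rank 3, |W|=24; reorder rows/cols to standard.

Folding the 15 weights λ_j+ρ into Ā_23 (reps in the given 3-coord order):

  1: (1, 10, 6);  2: (0, 2, 6);  3: (1, 10, 6);  4: (0, 9, 14);  5: (0, 9, 14);  6: (8, 3, 8);  7: (0, 9, 14);  8: (8, 3, 8);  9: (1, 10, 6);  10: (8, 3, 8);  11: (1, 10, 6);  12: (0, 9, 14);  13: (8, 3, 8);  14: (8, 3, 8);  15: (1, 10, 6)

Linkage partition of the 15 weights (4 classes, p=23):

[[1, 3, 9, 11, 15], [2], [4, 5, 7, 12], [6, 8, 10, 13, 14]]


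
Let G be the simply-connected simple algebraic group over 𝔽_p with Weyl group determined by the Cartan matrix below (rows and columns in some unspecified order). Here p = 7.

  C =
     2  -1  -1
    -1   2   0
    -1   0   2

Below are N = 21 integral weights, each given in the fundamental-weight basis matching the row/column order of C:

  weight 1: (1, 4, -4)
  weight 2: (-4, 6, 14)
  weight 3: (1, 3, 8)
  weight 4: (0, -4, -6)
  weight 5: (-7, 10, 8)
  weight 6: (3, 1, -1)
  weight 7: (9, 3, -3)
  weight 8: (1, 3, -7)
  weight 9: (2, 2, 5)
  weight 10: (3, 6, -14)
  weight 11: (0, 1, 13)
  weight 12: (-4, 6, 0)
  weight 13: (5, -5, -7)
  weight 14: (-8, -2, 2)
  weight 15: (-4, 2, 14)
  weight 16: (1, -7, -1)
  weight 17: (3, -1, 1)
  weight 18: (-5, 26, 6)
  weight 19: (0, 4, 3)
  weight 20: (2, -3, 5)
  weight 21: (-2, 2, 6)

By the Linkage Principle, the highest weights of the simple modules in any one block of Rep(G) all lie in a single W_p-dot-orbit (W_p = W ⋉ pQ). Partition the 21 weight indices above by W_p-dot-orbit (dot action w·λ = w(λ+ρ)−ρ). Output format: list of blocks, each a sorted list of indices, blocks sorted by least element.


Root system A_3: the 3×3 matrix C matches after relabeling.

Folding the 21 weights λ_j+ρ into Ā_7 (reps in the given 3-coord order):

    1: (1, 4, 2)
    2: (0, 2, 4)
    3: (1, 2, 1)
    4: (1, 4, 2)
    5: (0, 2, 4)
    6: (4, 2, 0)
    7: (0, 2, 4)
    8: (4, 0, 2)
    9: (1, 2, 1)
    10: (1, 4, 2)
    11: (4, 0, 2)
    12: (1, 4, 2)
    13: (4, 0, 2)
    14: (4, 2, 0)
    15: (4, 2, 0)
    16: (0, 2, 4)
    17: (4, 0, 2)
    18: (1, 4, 2)
    19: (1, 2, 1)
    20: (1, 0, 4)
    21: (1, 0, 4)

Linkage partition of the 21 weights (6 classes, p=7):

[[1, 4, 10, 12, 18], [2, 5, 7, 16], [3, 9, 19], [6, 14, 15], [8, 11, 13, 17], [20, 21]]


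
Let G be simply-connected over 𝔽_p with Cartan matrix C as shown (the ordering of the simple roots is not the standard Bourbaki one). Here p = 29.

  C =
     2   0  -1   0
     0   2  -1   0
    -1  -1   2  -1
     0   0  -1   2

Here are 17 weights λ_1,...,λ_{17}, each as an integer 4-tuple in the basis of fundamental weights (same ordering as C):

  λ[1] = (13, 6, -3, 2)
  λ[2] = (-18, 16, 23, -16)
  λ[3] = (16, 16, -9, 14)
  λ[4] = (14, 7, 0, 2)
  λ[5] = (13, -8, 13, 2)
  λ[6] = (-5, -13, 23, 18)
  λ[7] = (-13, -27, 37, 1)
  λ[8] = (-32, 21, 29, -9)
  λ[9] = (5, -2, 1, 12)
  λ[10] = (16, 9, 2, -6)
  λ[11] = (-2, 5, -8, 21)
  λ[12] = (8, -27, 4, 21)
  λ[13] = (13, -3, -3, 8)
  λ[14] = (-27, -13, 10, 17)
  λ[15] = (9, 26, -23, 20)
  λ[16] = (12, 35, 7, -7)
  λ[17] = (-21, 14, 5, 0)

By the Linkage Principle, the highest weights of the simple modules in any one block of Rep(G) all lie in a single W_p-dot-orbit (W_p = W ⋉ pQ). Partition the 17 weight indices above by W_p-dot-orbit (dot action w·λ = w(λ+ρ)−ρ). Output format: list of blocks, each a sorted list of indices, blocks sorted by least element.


Root system D_4: the 4×4 matrix C matches after relabeling.

λ_j+ρ reflected into Ā_29 (⟨·,θ^∨⟩≤29); 4-tuples as given:

  1: (12, 5, 2, 1) · 2: (5, 5, 4, 3) · 3: (5, 5, 4, 3) · 4: (15, 8, 1, 3) · 5: (12, 5, 2, 1) · 6: (10, 2, 2, 5) · 7: (1, 15, 2, 9) · 8: (6, 1, 1, 13) · 9: (6, 1, 1, 13) · 10: (15, 8, 1, 3) · 11: (6, 1, 1, 13) · 12: (12, 5, 2, 1) · 13: (10, 2, 2, 5) · 14: (1, 15, 2, 9) · 15: (12, 5, 2, 1) · 16: (6, 1, 1, 13) · 17: (6, 1, 1, 13)

Grouping the 17 weights by Ā_29-representative: 6 linkage classes.

[[1, 5, 12, 15], [2, 3], [4, 10], [6, 13], [7, 14], [8, 9, 11, 16, 17]]


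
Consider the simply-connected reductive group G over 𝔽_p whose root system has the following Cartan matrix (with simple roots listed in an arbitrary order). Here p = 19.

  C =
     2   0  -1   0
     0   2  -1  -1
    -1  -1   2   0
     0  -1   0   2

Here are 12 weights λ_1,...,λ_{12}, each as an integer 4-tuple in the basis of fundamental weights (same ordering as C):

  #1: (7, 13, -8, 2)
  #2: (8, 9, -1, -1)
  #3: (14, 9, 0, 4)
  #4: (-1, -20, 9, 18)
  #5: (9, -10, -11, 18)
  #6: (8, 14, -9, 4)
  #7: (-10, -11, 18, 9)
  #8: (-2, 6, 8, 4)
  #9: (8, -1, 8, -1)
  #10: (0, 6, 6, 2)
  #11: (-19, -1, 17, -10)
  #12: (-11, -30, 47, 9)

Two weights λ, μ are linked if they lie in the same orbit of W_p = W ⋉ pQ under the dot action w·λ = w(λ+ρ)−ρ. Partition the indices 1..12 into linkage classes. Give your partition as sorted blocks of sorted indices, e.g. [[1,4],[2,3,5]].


A_4 Cartan matrix, 4 simple roots permuted; ρ=(1,1,1,1).

Ā_19 reps of the 12 weights (A_4, coords as presented):

  λ_1 → (1, 7, 7, 3) · λ_2 → (9, 10, 0, 0) · λ_3 → (3, 3, 1, 7) · λ_4 → (9, 10, 0, 0) · λ_5 → (9, 10, 0, 0) · λ_6 → (1, 7, 7, 3) · λ_7 → (9, 10, 0, 0) · λ_8 → (1, 7, 7, 3) · λ_9 → (9, 0, 9, 0) · λ_10 → (1, 7, 7, 3) · λ_11 → (9, 0, 9, 0) · λ_12 → (9, 10, 0, 0)

Partition of {1..12} into 4 W_19-dot-orbits:

[[1, 6, 8, 10], [2, 4, 5, 7, 12], [3], [9, 11]]


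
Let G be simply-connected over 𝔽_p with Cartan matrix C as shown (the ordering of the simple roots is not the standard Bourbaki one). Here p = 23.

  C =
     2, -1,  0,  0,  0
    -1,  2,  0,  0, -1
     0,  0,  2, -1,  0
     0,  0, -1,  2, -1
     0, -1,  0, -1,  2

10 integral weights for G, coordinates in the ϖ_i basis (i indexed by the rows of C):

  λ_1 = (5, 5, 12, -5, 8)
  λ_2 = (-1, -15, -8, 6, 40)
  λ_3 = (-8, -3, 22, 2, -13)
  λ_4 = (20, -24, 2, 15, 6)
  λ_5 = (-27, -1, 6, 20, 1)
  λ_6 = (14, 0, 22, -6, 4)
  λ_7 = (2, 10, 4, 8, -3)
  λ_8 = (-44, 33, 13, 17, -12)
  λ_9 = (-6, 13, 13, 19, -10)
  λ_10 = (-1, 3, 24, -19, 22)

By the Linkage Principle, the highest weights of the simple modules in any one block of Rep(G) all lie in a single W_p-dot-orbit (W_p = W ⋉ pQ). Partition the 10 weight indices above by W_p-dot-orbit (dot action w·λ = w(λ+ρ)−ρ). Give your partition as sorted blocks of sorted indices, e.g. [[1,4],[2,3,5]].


A_5 Cartan matrix, 5 simple roots permuted; ρ=(1,1,1,1,1).

W_23-reps of the 10 weights in Ā_23 (same 5-coord order as C):

  λ_1+ρ ↦ (1, 5, 2, 4, 5)
  λ_2+ρ ↦ (0, 5, 0, 12, 2)
  λ_3+ρ ↦ (0, 9, 2, 7, 2)
  λ_4+ρ ↦ (1, 4, 0, 0, 16)
  λ_5+ρ ↦ (1, 4, 0, 0, 16)
  λ_6+ρ ↦ (1, 0, 2, 5, 0)
  λ_7+ρ ↦ (0, 9, 2, 7, 2)
  λ_8+ρ ↦ (0, 9, 2, 7, 2)
  λ_9+ρ ↦ (0, 9, 2, 7, 2)
  λ_10+ρ ↦ (0, 5, 0, 12, 2)

Grouping the 10 weights by Ā_23-representative: 5 linkage classes.

[[1], [2, 10], [3, 7, 8, 9], [4, 5], [6]]


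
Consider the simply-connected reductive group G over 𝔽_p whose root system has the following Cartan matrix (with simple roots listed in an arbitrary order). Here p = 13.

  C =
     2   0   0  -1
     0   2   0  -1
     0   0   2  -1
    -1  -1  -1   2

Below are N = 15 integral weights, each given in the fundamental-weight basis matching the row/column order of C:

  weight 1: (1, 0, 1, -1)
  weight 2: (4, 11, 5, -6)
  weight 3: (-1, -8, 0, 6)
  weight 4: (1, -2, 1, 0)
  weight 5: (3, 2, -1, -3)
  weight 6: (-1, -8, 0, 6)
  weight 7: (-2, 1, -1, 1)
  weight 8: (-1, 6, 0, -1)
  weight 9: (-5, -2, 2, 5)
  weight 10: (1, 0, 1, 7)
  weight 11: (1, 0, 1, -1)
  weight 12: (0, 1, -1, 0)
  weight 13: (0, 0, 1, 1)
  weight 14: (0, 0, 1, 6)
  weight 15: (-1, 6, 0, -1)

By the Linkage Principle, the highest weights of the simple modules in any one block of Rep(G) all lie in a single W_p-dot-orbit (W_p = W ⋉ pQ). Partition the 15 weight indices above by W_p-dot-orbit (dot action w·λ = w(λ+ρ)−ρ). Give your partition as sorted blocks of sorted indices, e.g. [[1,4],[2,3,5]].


Dynkin diagram of C (from the 6 off-diagonal −1 entries): D_4.

Folding the 15 weights λ_j+ρ into Ā_13 (reps in the given 4-coord order):

    λ_1+ρ ↦ (2, 1, 2, 0)
    λ_2+ρ ↦ (0, 7, 1, 0)
    λ_3+ρ ↦ (0, 7, 1, 0)
    λ_4+ρ ↦ (2, 1, 2, 0)
    λ_5+ρ ↦ (2, 1, 2, 0)
    λ_6+ρ ↦ (0, 7, 1, 0)
    λ_7+ρ ↦ (1, 2, 0, 1)
    λ_8+ρ ↦ (0, 7, 1, 0)
    λ_9+ρ ↦ (4, 1, 3, 1)
    λ_10+ρ ↦ (2, 1, 2, 0)
    λ_11+ρ ↦ (2, 1, 2, 0)
    λ_12+ρ ↦ (1, 2, 0, 1)
    λ_13+ρ ↦ (1, 1, 2, 2)
    λ_14+ρ ↦ (1, 1, 2, 2)
    λ_15+ρ ↦ (0, 7, 1, 0)

5 distinct reps among the 15 weights ⇒ 5 W_13-linkage classes:

[[1, 4, 5, 10, 11], [2, 3, 6, 8, 15], [7, 12], [9], [13, 14]]


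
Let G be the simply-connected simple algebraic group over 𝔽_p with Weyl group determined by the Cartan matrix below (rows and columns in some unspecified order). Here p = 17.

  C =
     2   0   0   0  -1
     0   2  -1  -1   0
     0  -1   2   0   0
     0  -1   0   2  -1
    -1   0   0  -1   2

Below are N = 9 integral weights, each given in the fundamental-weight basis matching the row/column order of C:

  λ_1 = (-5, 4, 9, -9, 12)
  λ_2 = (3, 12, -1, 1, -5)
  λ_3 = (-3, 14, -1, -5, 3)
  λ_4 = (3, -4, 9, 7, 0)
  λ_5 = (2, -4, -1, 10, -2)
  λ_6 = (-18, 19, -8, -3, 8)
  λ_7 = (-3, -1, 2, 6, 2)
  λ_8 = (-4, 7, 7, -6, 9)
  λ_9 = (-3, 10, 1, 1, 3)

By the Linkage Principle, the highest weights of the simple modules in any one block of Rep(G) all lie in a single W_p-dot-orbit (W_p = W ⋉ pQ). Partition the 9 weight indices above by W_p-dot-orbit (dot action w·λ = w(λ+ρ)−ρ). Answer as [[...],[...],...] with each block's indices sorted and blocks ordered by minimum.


Type A_5, rank 5, |W|=720; reorder rows/cols to standard.

Ā_17 reps of the 9 weights (A_5, coords as presented):

  1: (1, 3, 4, 5, 1)
  2: (0, 11, 0, 2, 2)
  3: (0, 11, 0, 2, 2)
  4: (1, 3, 4, 5, 1)
  5: (2, 0, 3, 7, 1)
  6: (2, 0, 3, 7, 1)
  7: (2, 0, 3, 7, 1)
  8: (1, 3, 4, 5, 1)
  9: (0, 11, 0, 2, 2)

3 distinct reps among the 9 weights ⇒ 3 W_17-linkage classes:

[[1, 4, 8], [2, 3, 9], [5, 6, 7]]


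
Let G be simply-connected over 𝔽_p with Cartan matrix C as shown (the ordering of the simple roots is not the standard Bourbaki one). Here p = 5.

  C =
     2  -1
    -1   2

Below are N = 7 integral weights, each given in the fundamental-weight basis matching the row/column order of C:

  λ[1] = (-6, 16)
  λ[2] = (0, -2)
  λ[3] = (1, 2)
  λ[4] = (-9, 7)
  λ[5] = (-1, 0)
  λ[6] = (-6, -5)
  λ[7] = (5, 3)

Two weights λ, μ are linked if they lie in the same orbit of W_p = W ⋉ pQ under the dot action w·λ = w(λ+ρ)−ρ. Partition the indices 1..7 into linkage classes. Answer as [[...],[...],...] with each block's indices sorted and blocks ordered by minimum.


C ↔ A_2 under row/col permutation; |W(A_2)| = 6.

W_5-reps of the 7 weights in Ā_5 (same 2-coord order as C):

    [1] (2, 3)
    [2] (0, 1)
    [3] (2, 3)
    [4] (2, 3)
    [5] (0, 1)
    [6] (0, 1)
    [7] (0, 1)

Linkage partition of the 7 weights (2 classes, p=5):

[[1, 3, 4], [2, 5, 6, 7]]


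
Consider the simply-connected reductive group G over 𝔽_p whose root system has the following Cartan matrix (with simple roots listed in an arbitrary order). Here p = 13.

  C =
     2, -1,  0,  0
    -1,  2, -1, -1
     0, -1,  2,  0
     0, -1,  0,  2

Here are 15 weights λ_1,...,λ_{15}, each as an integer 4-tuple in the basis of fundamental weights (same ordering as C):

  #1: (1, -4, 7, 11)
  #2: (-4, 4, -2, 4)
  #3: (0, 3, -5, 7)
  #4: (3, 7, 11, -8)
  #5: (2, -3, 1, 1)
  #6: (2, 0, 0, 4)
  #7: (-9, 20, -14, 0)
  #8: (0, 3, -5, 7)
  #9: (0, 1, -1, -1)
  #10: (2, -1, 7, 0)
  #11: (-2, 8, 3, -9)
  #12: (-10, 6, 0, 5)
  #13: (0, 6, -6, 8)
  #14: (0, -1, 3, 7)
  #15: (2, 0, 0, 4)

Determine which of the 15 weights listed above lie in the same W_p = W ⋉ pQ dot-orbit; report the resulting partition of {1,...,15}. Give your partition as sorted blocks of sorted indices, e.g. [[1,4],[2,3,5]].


Type D_4, rank 4, |W|=192; reorder rows/cols to standard.

Alcove-folded reps (p=13, 15 weights, presented ϖ-order):

  λ_1+ρ ↦ (3, 1, 1, 5) · λ_2+ρ ↦ (3, 1, 1, 5) · λ_3+ρ ↦ (1, 0, 4, 8) · λ_4+ρ ↦ (7, 0, 1, 4) · λ_5+ρ ↦ (1, 2, 0, 0) · λ_6+ρ ↦ (3, 1, 1, 5) · λ_7+ρ ↦ (1, 0, 4, 8) · λ_8+ρ ↦ (1, 0, 4, 8) · λ_9+ρ ↦ (1, 2, 0, 0) · λ_10+ρ ↦ (3, 0, 8, 1) · λ_11+ρ ↦ (1, 0, 4, 8) · λ_12+ρ ↦ (7, 0, 1, 4) · λ_13+ρ ↦ (3, 1, 1, 5) · λ_14+ρ ↦ (1, 0, 4, 8) · λ_15+ρ ↦ (3, 1, 1, 5)

These 15 weights hit 5 W_13-dot-orbits; sizes (5, 5, 2, 2, 1):

[[1, 2, 6, 13, 15], [3, 7, 8, 11, 14], [4, 12], [5, 9], [10]]


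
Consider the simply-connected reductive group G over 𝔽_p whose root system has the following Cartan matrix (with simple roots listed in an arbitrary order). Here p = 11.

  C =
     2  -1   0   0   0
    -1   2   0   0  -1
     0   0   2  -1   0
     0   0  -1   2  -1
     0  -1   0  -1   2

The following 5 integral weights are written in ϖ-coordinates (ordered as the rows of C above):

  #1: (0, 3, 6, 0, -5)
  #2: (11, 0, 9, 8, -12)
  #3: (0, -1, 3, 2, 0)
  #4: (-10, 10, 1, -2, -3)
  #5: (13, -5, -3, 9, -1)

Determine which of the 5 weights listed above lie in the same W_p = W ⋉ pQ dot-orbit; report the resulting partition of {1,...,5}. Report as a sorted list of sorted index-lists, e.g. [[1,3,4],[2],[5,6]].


Cartan matrix: type A_5 (|W|=720); un-permuting the 5 rows.

λ_j+ρ reflected into Ā_11 (⟨·,θ^∨⟩≤11); 5-tuples as given:

  λ_1 → (1, 0, 4, 3, 1)
  λ_2 → (8, 1, 1, 1, 0)
  λ_3 → (1, 0, 4, 3, 1)
  λ_4 → (8, 1, 1, 1, 0)
  λ_5 → (1, 0, 4, 3, 1)

Linkage partition of the 5 weights (2 classes, p=11):

[[1, 3, 5], [2, 4]]


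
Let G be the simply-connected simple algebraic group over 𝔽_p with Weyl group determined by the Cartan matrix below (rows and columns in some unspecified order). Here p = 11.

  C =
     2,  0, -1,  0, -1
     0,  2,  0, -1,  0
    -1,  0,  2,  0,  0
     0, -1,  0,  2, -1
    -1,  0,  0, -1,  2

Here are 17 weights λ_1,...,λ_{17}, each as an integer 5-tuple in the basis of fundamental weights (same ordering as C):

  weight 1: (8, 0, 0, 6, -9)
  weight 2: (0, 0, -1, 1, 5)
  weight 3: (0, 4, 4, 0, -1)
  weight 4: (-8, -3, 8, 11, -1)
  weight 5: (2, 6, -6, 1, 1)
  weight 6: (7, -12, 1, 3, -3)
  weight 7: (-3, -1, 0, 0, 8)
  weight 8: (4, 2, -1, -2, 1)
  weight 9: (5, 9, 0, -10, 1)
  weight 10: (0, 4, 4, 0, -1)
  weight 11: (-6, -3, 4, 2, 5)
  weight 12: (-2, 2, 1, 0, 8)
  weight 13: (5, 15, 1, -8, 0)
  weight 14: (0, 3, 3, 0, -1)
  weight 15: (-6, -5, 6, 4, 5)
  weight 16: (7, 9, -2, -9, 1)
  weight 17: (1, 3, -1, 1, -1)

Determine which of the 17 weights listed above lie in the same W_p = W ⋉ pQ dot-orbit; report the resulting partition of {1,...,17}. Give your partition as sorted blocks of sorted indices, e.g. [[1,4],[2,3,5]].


C ↔ A_5 under row/col permutation; |W(A_5)| = 720.

Alcove-folded reps (p=11, 17 weights, presented ϖ-order):

  λ_1+ρ ↦ (1, 0, 1, 1, 7)
  λ_2+ρ ↦ (1, 1, 0, 2, 6)
  λ_3+ρ ↦ (1, 4, 4, 1, 0)
  λ_4+ρ ↦ (1, 1, 0, 2, 6)
  λ_5+ρ ↦ (2, 4, 0, 2, 0)
  λ_6+ρ ↦ (1, 1, 0, 2, 6)
  λ_7+ρ ↦ (1, 0, 1, 1, 7)
  λ_8+ρ ↦ (5, 2, 0, 1, 1)
  λ_9+ρ ↦ (1, 1, 0, 2, 6)
  λ_10+ρ ↦ (1, 4, 4, 1, 0)
  λ_11+ρ ↦ (5, 2, 0, 1, 1)
  λ_12+ρ ↦ (1, 0, 1, 1, 7)
  λ_13+ρ ↦ (5, 2, 0, 1, 1)
  λ_14+ρ ↦ (1, 4, 4, 1, 0)
  λ_15+ρ ↦ (5, 2, 0, 1, 1)
  λ_16+ρ ↦ (1, 1, 0, 2, 6)
  λ_17+ρ ↦ (2, 4, 0, 2, 0)

Grouping the 17 weights by Ā_11-representative: 5 linkage classes.

[[1, 7, 12], [2, 4, 6, 9, 16], [3, 10, 14], [5, 17], [8, 11, 13, 15]]


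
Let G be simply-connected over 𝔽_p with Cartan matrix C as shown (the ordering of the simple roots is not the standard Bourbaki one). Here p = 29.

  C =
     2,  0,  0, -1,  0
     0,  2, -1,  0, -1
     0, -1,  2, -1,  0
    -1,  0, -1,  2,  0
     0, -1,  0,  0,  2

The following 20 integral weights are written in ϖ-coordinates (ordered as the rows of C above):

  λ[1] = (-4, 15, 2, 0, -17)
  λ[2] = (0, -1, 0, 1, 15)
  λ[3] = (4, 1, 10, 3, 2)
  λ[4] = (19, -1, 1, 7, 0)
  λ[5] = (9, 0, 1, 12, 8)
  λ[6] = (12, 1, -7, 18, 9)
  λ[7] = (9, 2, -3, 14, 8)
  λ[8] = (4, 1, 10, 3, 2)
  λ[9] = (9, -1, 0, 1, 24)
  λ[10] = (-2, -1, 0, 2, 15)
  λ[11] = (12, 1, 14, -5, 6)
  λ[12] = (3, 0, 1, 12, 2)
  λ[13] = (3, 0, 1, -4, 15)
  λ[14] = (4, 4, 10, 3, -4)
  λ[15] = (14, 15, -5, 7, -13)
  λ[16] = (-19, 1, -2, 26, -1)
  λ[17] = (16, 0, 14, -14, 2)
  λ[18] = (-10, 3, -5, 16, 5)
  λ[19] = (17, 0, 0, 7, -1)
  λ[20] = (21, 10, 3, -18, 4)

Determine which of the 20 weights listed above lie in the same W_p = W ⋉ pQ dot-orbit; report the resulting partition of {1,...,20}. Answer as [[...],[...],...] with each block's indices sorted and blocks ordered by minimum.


Dynkin diagram of C (from the 8 off-diagonal −1 entries): A_5.

λ_j+ρ reflected into Ā_29 (⟨·,θ^∨⟩≤29); 5-tuples as given:

    λ_1+ρ ↦ (1, 0, 1, 2, 16)
    λ_2+ρ ↦ (1, 0, 1, 2, 16)
    λ_3+ρ ↦ (5, 2, 11, 4, 3)
    λ_4+ρ ↦ (18, 1, 1, 8, 0)
    λ_5+ρ ↦ (4, 1, 2, 13, 3)
    λ_6+ρ ↦ (4, 1, 2, 13, 3)
    λ_7+ρ ↦ (4, 1, 2, 13, 3)
    λ_8+ρ ↦ (5, 2, 11, 4, 3)
    λ_9+ρ ↦ (1, 0, 1, 2, 16)
    λ_10+ρ ↦ (1, 0, 1, 2, 16)
    λ_11+ρ ↦ (5, 2, 11, 4, 3)
    λ_12+ρ ↦ (4, 1, 2, 13, 3)
    λ_13+ρ ↦ (1, 0, 1, 2, 16)
    λ_14+ρ ↦ (5, 2, 11, 4, 3)
    λ_15+ρ ↦ (9, 0, 4, 4, 6)
    λ_16+ρ ↦ (18, 1, 1, 8, 0)
    λ_17+ρ ↦ (4, 1, 2, 13, 3)
    λ_18+ρ ↦ (9, 0, 4, 4, 6)
    λ_19+ρ ↦ (18, 1, 1, 8, 0)
    λ_20+ρ ↦ (5, 2, 11, 4, 3)

Partition of {1..20} into 5 W_29-dot-orbits:

[[1, 2, 9, 10, 13], [3, 8, 11, 14, 20], [4, 16, 19], [5, 6, 7, 12, 17], [15, 18]]


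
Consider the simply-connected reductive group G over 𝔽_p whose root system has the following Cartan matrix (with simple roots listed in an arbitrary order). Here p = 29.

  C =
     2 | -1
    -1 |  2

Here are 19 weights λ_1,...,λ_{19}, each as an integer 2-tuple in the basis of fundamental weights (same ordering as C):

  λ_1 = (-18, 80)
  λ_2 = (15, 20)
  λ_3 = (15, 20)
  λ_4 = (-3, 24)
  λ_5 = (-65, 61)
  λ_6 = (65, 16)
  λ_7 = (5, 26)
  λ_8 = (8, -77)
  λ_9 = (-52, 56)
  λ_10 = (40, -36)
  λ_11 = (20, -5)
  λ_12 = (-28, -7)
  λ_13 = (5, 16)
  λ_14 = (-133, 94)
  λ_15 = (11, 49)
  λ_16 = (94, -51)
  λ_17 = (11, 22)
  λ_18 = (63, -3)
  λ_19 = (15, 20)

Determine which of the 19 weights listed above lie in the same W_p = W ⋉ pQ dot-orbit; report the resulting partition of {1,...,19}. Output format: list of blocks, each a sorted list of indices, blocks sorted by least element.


Dynkin diagram of C (from the 2 off-diagonal −1 entries): A_2.

Ā_29 reps of the 19 weights (A_2, coords as presented):

  1: (6, 17)
  2: (8, 13)
  3: (8, 13)
  4: (2, 23)
  5: (2, 23)
  6: (17, 4)
  7: (2, 23)
  8: (9, 11)
  9: (1, 22)
  10: (6, 17)
  11: (17, 4)
  12: (2, 23)
  13: (6, 17)
  14: (8, 13)
  15: (17, 4)
  16: (8, 13)
  17: (6, 17)
  18: (2, 23)
  19: (8, 13)

Linkage partition of the 19 weights (6 classes, p=29):

[[1, 10, 13, 17], [2, 3, 14, 16, 19], [4, 5, 7, 12, 18], [6, 11, 15], [8], [9]]


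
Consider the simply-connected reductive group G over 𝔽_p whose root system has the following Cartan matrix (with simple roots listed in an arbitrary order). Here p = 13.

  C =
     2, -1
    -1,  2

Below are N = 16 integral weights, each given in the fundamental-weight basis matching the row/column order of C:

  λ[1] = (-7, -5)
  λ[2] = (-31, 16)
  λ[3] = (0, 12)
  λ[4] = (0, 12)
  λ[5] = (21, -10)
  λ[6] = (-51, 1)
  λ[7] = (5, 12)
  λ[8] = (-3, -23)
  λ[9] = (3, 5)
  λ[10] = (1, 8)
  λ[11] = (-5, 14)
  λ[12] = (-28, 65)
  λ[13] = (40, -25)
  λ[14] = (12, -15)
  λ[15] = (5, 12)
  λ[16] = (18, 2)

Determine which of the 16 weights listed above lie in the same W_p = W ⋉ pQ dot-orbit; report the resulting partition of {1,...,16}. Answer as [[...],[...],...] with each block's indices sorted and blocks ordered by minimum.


Cartan matrix: type A_2 (|W|=6); un-permuting the 2 rows.

λ_j+ρ reflected into Ā_13 (⟨·,θ^∨⟩≤13); 2-tuples as given:

  λ_1+ρ ↦ (4, 6);  λ_2+ρ ↦ (4, 0);  λ_3+ρ ↦ (0, 12);  λ_4+ρ ↦ (0, 12);  λ_5+ρ ↦ (4, 0);  λ_6+ρ ↦ (2, 9);  λ_7+ρ ↦ (0, 7);  λ_8+ρ ↦ (2, 9);  λ_9+ρ ↦ (4, 6);  λ_10+ρ ↦ (2, 9);  λ_11+ρ ↦ (2, 9);  λ_12+ρ ↦ (0, 12);  λ_13+ρ ↦ (2, 9);  λ_14+ρ ↦ (0, 12);  λ_15+ρ ↦ (0, 7);  λ_16+ρ ↦ (4, 6)

The 16 indices split into 5 linkage classes (same alcove rep ⇔ same W_13-dot-orbit):

[[1, 9, 16], [2, 5], [3, 4, 12, 14], [6, 8, 10, 11, 13], [7, 15]]


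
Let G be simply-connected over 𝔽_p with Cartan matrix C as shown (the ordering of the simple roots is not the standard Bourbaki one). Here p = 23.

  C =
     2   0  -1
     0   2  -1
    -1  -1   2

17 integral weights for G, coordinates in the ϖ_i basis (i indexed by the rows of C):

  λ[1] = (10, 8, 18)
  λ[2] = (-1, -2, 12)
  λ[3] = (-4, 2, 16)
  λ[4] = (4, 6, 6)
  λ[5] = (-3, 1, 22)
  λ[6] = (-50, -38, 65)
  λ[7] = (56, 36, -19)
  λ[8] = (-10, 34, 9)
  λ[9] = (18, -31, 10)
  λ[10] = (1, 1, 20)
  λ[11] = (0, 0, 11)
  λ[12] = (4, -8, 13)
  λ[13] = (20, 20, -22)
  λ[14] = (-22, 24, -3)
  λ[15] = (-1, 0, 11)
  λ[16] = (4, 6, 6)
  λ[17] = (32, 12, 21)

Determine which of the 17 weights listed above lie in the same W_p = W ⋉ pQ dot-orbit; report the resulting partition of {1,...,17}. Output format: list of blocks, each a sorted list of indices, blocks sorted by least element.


Root system A_3: the 3×3 matrix C matches after relabeling.

Each λ_j+ρ reduced to Ā_23; 3-tuples below use C's row order:

  λ_1+ρ ↦ (5, 7, 7)
  λ_2+ρ ↦ (0, 1, 12)
  λ_3+ρ ↦ (3, 3, 14)
  λ_4+ρ ↦ (5, 7, 7)
  λ_5+ρ ↦ (0, 0, 21)
  λ_6+ρ ↦ (3, 3, 14)
  λ_7+ρ ↦ (5, 7, 7)
  λ_8+ρ ↦ (1, 1, 12)
  λ_9+ρ ↦ (7, 4, 12)
  λ_10+ρ ↦ (0, 0, 21)
  λ_11+ρ ↦ (1, 1, 12)
  λ_12+ρ ↦ (5, 7, 7)
  λ_13+ρ ↦ (0, 0, 21)
  λ_14+ρ ↦ (0, 0, 21)
  λ_15+ρ ↦ (0, 1, 12)
  λ_16+ρ ↦ (5, 7, 7)
  λ_17+ρ ↦ (1, 1, 12)

Grouping the 17 weights by Ā_23-representative: 6 linkage classes.

[[1, 4, 7, 12, 16], [2, 15], [3, 6], [5, 10, 13, 14], [8, 11, 17], [9]]


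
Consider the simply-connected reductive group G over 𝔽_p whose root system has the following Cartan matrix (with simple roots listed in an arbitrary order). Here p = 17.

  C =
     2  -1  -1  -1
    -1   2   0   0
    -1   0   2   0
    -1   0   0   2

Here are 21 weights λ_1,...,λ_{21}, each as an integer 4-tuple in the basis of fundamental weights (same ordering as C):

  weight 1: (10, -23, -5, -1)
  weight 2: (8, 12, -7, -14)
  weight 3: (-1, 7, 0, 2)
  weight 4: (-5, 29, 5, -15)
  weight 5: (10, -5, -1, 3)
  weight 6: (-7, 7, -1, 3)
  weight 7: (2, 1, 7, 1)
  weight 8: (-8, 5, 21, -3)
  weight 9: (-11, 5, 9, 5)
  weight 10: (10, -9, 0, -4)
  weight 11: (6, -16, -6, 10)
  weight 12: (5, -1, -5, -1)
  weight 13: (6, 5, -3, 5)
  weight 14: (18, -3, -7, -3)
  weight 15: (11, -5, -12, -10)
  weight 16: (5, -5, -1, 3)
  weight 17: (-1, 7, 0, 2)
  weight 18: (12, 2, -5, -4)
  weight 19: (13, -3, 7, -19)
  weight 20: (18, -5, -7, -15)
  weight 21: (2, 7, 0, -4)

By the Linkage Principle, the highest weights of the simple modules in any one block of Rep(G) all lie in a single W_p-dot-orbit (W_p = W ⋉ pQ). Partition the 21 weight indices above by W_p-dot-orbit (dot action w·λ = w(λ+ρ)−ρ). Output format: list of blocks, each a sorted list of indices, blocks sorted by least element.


Type D_4, rank 4, |W|=192; reorder rows/cols to standard.

W_17-reps of the 21 weights in Ā_17 (same 4-coord order as C):

    1: (2, 4, 0, 4)
    2: (1, 3, 4, 3)
    3: (0, 8, 1, 3)
    4: (2, 1, 1, 9)
    5: (2, 4, 0, 4)
    6: (2, 0, 4, 0)
    7: (2, 2, 8, 2)
    8: (2, 2, 8, 2)
    9: (2, 4, 0, 4)
    10: (0, 8, 1, 3)
    11: (2, 2, 8, 2)
    12: (2, 0, 4, 0)
    13: (2, 4, 0, 4)
    14: (2, 0, 4, 0)
    15: (0, 8, 1, 3)
    16: (2, 4, 0, 4)
    17: (0, 8, 1, 3)
    18: (1, 3, 4, 3)
    19: (2, 1, 1, 9)
    20: (2, 1, 1, 9)
    21: (0, 8, 1, 3)

These 21 weights hit 6 W_17-dot-orbits; sizes (5, 2, 5, 3, 3, 3):

[[1, 5, 9, 13, 16], [2, 18], [3, 10, 15, 17, 21], [4, 19, 20], [6, 12, 14], [7, 8, 11]]


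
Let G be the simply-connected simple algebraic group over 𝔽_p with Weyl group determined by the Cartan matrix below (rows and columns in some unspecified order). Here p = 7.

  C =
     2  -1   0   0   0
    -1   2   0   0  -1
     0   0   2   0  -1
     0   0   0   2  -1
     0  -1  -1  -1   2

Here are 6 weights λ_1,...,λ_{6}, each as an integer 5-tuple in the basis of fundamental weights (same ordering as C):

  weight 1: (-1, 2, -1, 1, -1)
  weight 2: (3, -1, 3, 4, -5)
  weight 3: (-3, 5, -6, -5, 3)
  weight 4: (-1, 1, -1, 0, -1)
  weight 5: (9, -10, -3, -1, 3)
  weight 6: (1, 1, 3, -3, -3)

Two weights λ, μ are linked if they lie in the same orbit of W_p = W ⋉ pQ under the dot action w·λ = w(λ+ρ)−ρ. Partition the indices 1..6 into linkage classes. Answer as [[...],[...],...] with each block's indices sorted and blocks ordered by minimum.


Root system D_5: the 5×5 matrix C matches after relabeling.

Alcove-folded reps (p=7, 6 weights, presented ϖ-order):

  λ_1+ρ ↦ (0, 2, 0, 2, 0)
  λ_2+ρ ↦ (0, 2, 0, 1, 0)
  λ_3+ρ ↦ (1, 1, 0, 1, 1)
  λ_4+ρ ↦ (0, 2, 0, 1, 0)
  λ_5+ρ ↦ (0, 2, 0, 2, 0)
  λ_6+ρ ↦ (0, 2, 0, 2, 0)

Partition of {1..6} into 3 W_7-dot-orbits:

[[1, 5, 6], [2, 4], [3]]


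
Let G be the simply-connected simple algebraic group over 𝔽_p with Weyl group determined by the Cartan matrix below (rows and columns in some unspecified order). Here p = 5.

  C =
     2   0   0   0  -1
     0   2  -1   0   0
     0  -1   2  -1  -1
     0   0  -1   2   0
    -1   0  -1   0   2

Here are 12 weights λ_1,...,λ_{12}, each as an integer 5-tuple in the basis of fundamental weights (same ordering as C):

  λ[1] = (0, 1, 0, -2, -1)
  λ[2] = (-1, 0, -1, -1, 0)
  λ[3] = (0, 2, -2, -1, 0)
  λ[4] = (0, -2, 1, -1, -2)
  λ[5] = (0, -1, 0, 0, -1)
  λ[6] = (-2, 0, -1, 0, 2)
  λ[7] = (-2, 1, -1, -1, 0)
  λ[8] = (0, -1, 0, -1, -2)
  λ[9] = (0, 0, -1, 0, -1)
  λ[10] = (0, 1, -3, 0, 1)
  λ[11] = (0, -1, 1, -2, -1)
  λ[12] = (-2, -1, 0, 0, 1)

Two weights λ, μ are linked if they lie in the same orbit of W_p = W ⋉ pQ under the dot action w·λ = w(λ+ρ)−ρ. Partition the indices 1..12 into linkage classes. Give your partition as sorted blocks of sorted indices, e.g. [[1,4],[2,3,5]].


Root system D_5: the 5×5 matrix C matches after relabeling.

Ā_5 reps of the 12 weights (D_5, coords as presented):

  λ_1 → (1, 2, 0, 1, 0) · λ_2 → (0, 1, 0, 0, 1) · λ_3 → (1, 2, 0, 1, 0) · λ_4 → (0, 1, 0, 0, 1) · λ_5 → (1, 0, 1, 1, 0) · λ_6 → (1, 1, 0, 1, 0) · λ_7 → (1, 2, 0, 0, 0) · λ_8 → (0, 0, 0, 0, 1) · λ_9 → (1, 1, 0, 1, 0) · λ_10 → (1, 0, 1, 1, 0) · λ_11 → (1, 0, 1, 1, 0) · λ_12 → (1, 0, 1, 1, 0)

6 distinct reps among the 12 weights ⇒ 6 W_5-linkage classes:

[[1, 3], [2, 4], [5, 10, 11, 12], [6, 9], [7], [8]]


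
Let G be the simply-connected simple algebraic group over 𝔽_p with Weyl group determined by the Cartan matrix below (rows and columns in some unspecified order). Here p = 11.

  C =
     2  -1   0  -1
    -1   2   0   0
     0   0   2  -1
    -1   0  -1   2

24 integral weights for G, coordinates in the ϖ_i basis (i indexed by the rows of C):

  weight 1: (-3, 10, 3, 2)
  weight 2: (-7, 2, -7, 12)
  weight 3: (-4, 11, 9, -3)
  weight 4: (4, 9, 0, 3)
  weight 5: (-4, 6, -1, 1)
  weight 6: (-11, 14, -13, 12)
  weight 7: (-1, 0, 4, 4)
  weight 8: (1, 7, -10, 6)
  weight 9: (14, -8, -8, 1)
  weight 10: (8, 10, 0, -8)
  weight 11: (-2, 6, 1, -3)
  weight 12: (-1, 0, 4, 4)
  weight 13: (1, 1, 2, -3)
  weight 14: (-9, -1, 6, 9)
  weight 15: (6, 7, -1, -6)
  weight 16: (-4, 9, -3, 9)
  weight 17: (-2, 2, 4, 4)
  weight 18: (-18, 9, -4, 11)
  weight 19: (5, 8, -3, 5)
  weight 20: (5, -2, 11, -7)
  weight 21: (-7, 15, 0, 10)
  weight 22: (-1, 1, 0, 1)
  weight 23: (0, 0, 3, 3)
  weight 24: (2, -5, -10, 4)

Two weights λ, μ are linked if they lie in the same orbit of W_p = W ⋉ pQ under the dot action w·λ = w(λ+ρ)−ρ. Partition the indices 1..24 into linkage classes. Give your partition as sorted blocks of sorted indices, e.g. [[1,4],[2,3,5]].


Cartan matrix: type A_4 (|W|=120); un-permuting the 4 rows.

Ā_11 reps of the 24 weights (A_4, coords as presented):

  λ_1 → (2, 4, 1, 0) · λ_2 → (3, 1, 4, 1) · λ_3 → (2, 1, 1, 2) · λ_4 → (1, 1, 4, 4) · λ_5 → (2, 4, 1, 0) · λ_6 → (1, 1, 4, 4) · λ_7 → (0, 1, 5, 5) · λ_8 → (0, 2, 1, 2) · λ_9 → (3, 1, 4, 1) · λ_10 → (0, 2, 1, 2) · λ_11 → (2, 4, 1, 0) · λ_12 → (0, 1, 5, 5) · λ_13 → (0, 2, 1, 2) · λ_14 → (0, 2, 1, 2) · λ_15 → (2, 4, 1, 0) · λ_16 → (3, 1, 4, 1) · λ_17 → (1, 1, 4, 4) · λ_18 → (2, 1, 1, 2) · λ_19 → (1, 1, 4, 4) · λ_20 → (0, 1, 5, 5) · λ_21 → (0, 1, 5, 5) · λ_22 → (0, 2, 1, 2) · λ_23 → (1, 1, 4, 4) · λ_24 → (3, 1, 4, 1)

Partition of {1..24} into 6 W_11-dot-orbits:

[[1, 5, 11, 15], [2, 9, 16, 24], [3, 18], [4, 6, 17, 19, 23], [7, 12, 20, 21], [8, 10, 13, 14, 22]]


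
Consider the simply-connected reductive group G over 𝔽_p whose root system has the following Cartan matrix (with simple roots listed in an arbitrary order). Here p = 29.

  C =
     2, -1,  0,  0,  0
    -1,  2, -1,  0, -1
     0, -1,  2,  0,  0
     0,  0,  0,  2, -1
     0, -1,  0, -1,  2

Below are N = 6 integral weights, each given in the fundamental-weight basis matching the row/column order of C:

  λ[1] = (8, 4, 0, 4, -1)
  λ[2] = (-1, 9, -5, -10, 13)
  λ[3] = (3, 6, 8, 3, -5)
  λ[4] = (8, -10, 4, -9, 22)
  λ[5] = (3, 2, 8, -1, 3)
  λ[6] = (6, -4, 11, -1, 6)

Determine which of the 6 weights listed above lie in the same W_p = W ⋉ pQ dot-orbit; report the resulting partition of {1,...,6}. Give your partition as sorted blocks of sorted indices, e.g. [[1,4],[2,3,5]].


D_5 Cartan matrix, 5 simple roots permuted; ρ=(1,1,1,1,1).

λ_j+ρ reflected into Ā_29 (⟨·,θ^∨⟩≤29); 5-tuples as given:

  [1] (9, 5, 1, 5, 0);  [2] (0, 5, 4, 8, 1);  [3] (4, 3, 9, 0, 4);  [4] (0, 5, 4, 8, 1);  [5] (4, 3, 9, 0, 4);  [6] (4, 3, 9, 0, 4)

Partition of {1..6} into 3 W_29-dot-orbits:

[[1], [2, 4], [3, 5, 6]]


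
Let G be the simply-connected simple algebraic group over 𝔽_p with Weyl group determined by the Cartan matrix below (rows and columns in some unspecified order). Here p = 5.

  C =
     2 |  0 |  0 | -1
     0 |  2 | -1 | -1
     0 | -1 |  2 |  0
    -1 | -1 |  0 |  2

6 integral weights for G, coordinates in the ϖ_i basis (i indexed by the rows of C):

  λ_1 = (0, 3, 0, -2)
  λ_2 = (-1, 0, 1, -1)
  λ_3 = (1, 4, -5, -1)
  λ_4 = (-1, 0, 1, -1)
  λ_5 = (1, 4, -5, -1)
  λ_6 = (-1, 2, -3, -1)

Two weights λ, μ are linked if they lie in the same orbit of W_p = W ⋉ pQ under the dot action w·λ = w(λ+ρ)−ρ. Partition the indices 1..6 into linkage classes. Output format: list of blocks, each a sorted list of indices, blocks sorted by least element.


Type A_4, rank 4, |W|=120; reorder rows/cols to standard.

W_5-reps of the 6 weights in Ā_5 (same 4-coord order as C):

  λ_1+ρ ↦ (0, 3, 1, 1)
  λ_2+ρ ↦ (0, 1, 2, 0)
  λ_3+ρ ↦ (0, 1, 2, 0)
  λ_4+ρ ↦ (0, 1, 2, 0)
  λ_5+ρ ↦ (0, 1, 2, 0)
  λ_6+ρ ↦ (0, 1, 2, 0)

These 6 weights hit 2 W_5-dot-orbits; sizes (1, 5):

[[1], [2, 3, 4, 5, 6]]


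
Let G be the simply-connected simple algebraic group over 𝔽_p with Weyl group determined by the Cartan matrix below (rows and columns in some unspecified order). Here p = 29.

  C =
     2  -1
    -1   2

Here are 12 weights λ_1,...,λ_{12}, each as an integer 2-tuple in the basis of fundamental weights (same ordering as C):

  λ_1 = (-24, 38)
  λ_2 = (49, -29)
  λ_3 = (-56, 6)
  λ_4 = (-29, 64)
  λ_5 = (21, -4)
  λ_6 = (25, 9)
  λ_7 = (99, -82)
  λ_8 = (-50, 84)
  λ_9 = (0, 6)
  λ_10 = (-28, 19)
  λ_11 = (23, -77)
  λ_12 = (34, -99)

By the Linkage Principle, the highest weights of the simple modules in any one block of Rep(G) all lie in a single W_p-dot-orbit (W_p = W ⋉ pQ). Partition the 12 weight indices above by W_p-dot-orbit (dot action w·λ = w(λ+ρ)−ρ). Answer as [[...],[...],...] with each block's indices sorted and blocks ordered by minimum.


Root system A_2: the 2×2 matrix C matches after relabeling.

W_29-reps of the 12 weights in Ā_29 (same 2-coord order as C):

  λ_1+ρ ↦ (13, 6) · λ_2+ρ ↦ (1, 7) · λ_3+ρ ↦ (19, 3) · λ_4+ρ ↦ (1, 7) · λ_5+ρ ↦ (19, 3) · λ_6+ρ ↦ (19, 3) · λ_7+ρ ↦ (13, 6) · λ_8+ρ ↦ (20, 7) · λ_9+ρ ↦ (1, 7) · λ_10+ρ ↦ (20, 7) · λ_11+ρ ↦ (18, 5) · λ_12+ρ ↦ (18, 5)

Partition of {1..12} into 5 W_29-dot-orbits:

[[1, 7], [2, 4, 9], [3, 5, 6], [8, 10], [11, 12]]
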